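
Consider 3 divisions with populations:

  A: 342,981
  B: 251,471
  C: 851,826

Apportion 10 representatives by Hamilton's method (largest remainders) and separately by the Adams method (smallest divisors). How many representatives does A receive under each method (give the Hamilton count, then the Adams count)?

Hamilton: A 2, B 2, C 6.
Adams: A 3, B 2, C 5.
A gets 2 under Hamilton and 3 under Adams.

2 and 3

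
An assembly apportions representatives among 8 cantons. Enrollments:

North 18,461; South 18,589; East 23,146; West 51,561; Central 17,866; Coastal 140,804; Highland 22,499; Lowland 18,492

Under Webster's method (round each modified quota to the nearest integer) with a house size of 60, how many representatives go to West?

10

Standard divisor 311418/60 ≈ 5190.3; standard quotas: North 3.557, South 3.581, East 4.459, West 9.934, Central 3.442, Coastal 27.128, Highland 4.335, Lowland 3.563.
Rounding to the nearest integer gives North 4, South 4, East 4, West 10, Central 3, Coastal 27, Highland 4, Lowland 4 — total 60, matching the house size, so no adjustment is needed.
West receives 10.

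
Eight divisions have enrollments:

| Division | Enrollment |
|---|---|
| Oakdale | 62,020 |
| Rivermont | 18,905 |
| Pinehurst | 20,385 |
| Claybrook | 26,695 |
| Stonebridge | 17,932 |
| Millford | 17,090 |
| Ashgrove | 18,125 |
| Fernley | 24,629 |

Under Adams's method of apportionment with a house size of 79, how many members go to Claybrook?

Standard divisor 205781/79 ≈ 2604.823; standard quotas: Oakdale 23.810, Rivermont 7.258, Pinehurst 7.826, Claybrook 10.248, Stonebridge 6.884, Millford 6.561, Ashgrove 6.958, Fernley 9.455.
Rounding up gives 24, 8, 8, 11, 7, 7, 7, 10 = 82 seats, so the divisor must be adjusted.
With modified divisor 2720: modified quotas Oakdale 22.801, Rivermont 6.950, Pinehurst 7.494, Claybrook 9.814, Stonebridge 6.593, Millford 6.283, Ashgrove 6.664, Fernley 9.055.
Rounding up: Oakdale 23, Rivermont 7, Pinehurst 8, Claybrook 10, Stonebridge 7, Millford 7, Ashgrove 7, Fernley 10 (total 79).
Claybrook receives 10.

10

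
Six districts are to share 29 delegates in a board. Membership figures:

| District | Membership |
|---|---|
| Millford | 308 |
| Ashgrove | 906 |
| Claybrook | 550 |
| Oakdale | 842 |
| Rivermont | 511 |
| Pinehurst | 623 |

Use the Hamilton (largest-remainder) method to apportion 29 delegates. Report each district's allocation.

The standard divisor is 3740/29 ≈ 128.966.
Standard quotas: Millford 2.388, Ashgrove 7.025, Claybrook 4.265, Oakdale 6.529, Rivermont 3.962, Pinehurst 4.831.
Lower quotas: Millford 2, Ashgrove 7, Claybrook 4, Oakdale 6, Rivermont 3, Pinehurst 4 (sum 26, leaving 3 seats).
Remainders in descending order: Rivermont 0.962, Pinehurst 0.831, Oakdale 0.529, Millford 0.388, Claybrook 0.265, Ashgrove 0.025.
The surplus seats go to Rivermont, Pinehurst, Oakdale.

Millford=2; Ashgrove=7; Claybrook=4; Oakdale=7; Rivermont=4; Pinehurst=5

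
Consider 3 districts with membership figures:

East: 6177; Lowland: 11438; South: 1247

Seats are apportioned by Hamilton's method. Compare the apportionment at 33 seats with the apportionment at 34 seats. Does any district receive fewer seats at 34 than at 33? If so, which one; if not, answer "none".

none

At 33 seats: East 11, Lowland 20, South 2.
At 34 seats: East 11, Lowland 21, South 2.
No district's allocation decreased.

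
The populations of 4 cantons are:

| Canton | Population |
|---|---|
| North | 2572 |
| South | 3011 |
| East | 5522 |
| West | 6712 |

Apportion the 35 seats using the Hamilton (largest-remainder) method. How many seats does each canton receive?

The standard divisor is 17817/35 ≈ 509.057.
Standard quotas: North 5.0525, South 5.9149, East 10.8475, West 13.1852.
Lower quotas: North 5, South 5, East 10, West 13 (sum 33, leaving 2 seats).
Remainders in descending order: South 0.9149, East 0.8475, West 0.1852, North 0.0525.
The surplus seats go to South, East.

North=5; South=6; East=11; West=13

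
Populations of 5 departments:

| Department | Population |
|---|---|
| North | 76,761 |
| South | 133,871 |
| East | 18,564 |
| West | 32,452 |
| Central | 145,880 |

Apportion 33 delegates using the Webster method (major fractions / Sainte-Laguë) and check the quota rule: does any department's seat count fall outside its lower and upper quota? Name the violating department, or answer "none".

none

Standard quotas: North 6.216, South 10.840, East 1.503, West 2.628, Central 11.813.
Webster allocation: North 6, South 11, East 1, West 3, Central 12.
Every allocation lies between the lower and upper quota.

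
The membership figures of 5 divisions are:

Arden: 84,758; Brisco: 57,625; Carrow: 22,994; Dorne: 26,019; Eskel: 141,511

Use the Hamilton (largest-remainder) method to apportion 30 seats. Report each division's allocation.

Arden: 8; Brisco: 5; Carrow: 2; Dorne: 2; Eskel: 13

Total 332907; standard divisor 332907/30 ≈ 11096.9.
Standard quotas: Arden 7.6380, Brisco 5.1929, Carrow 2.0721, Dorne 2.3447, Eskel 12.7523.
Lower quotas: Arden 7, Brisco 5, Carrow 2, Dorne 2, Eskel 12 (sum 28, leaving 2 seats).
Remainders in descending order: Eskel 0.7523, Arden 0.6380, Dorne 0.3447, Brisco 0.1929, Carrow 0.0721.
Largest remainders: Eskel, Arden receive the extra seats.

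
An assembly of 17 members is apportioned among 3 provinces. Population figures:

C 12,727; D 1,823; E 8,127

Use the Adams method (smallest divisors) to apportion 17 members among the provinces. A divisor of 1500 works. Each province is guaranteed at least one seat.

C 9, D 2, E 6

With modified divisor 1500: modified quotas C 8.485, D 1.215, E 5.418.
Rounding up: C 9, D 2, E 6 (total 17).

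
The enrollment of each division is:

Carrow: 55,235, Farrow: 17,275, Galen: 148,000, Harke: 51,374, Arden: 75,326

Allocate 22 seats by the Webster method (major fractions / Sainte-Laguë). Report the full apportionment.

Standard divisor 347210/22 ≈ 15782.273; standard quotas: Carrow 3.500, Farrow 1.095, Galen 9.378, Harke 3.255, Arden 4.773.
Rounding to the nearest integer gives 3, 1, 9, 3, 5 = 21 seats, so the divisor must be adjusted.
With modified divisor 15680: modified quotas Carrow 3.523, Farrow 1.102, Galen 9.439, Harke 3.276, Arden 4.804.
Rounding to the nearest integer: Carrow 4, Farrow 1, Galen 9, Harke 3, Arden 5 (total 22).

Carrow 4, Farrow 1, Galen 9, Harke 3, Arden 5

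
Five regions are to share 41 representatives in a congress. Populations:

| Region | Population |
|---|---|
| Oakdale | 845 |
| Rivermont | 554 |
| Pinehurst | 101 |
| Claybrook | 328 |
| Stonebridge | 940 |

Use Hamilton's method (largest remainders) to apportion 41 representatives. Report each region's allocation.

Oakdale=13; Rivermont=8; Pinehurst=1; Claybrook=5; Stonebridge=14

The standard divisor is 2768/41 ≈ 67.512.
Standard quotas: Oakdale 12.516, Rivermont 8.206, Pinehurst 1.496, Claybrook 4.858, Stonebridge 13.923.
Lower quotas: Oakdale 12, Rivermont 8, Pinehurst 1, Claybrook 4, Stonebridge 13 (sum 38, leaving 3 seats).
Remainders in descending order: Stonebridge 0.923, Claybrook 0.858, Oakdale 0.516, Pinehurst 0.496, Rivermont 0.206.
The surplus seats go to Stonebridge, Claybrook, Oakdale.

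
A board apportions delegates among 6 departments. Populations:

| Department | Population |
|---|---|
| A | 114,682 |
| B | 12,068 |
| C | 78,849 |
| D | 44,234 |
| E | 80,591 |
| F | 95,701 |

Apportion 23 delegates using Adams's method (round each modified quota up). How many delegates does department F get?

Standard divisor 426125/23 ≈ 18527.174; standard quotas: A 6.190, B 0.651, C 4.256, D 2.388, E 4.350, F 5.165.
Rounding up gives 7, 1, 5, 3, 5, 6 = 27 seats, so the divisor must be adjusted.
With modified divisor 21100: modified quotas A 5.435, B 0.572, C 3.737, D 2.096, E 3.819, F 4.536.
Rounding up: A 6, B 1, C 4, D 3, E 4, F 5 (total 23).
F receives 5.

5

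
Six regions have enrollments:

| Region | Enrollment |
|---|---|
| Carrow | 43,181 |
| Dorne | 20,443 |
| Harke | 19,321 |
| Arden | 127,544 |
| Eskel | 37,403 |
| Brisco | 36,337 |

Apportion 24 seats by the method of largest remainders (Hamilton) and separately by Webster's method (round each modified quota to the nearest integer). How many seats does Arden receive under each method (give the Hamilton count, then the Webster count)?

Hamilton: Carrow 4, Dorne 2, Harke 1, Arden 11, Eskel 3, Brisco 3.
Webster: Carrow 4, Dorne 2, Harke 2, Arden 10, Eskel 3, Brisco 3.
Arden gets 11 under Hamilton and 10 under Webster.

11 and 10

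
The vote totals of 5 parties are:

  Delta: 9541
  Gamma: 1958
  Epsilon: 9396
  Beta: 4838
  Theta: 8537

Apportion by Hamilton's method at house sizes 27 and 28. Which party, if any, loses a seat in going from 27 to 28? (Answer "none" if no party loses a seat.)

At 27 seats: Delta 7, Gamma 2, Epsilon 7, Beta 4, Theta 7.
At 28 seats: Delta 8, Gamma 1, Epsilon 8, Beta 4, Theta 7.
Gamma drops from 2 to 1.

Gamma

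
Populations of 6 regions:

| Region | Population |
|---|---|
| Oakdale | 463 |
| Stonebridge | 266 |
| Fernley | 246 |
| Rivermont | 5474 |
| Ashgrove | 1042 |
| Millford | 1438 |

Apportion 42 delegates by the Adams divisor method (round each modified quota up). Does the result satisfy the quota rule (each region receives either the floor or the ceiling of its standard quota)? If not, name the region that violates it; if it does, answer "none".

Standard quotas: Oakdale 2.178, Stonebridge 1.251, Fernley 1.157, Rivermont 25.748, Ashgrove 4.901, Millford 6.764.
Adams allocation: Oakdale 2, Stonebridge 2, Fernley 2, Rivermont 24, Ashgrove 5, Millford 7.
Rivermont has quota 25.748 (lower 25, upper 26) but receives 24 — outside the quota interval.

Rivermont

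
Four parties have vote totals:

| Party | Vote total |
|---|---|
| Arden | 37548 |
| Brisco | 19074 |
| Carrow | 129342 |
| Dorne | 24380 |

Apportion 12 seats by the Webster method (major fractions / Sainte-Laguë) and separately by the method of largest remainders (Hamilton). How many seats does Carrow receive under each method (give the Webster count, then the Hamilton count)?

8 and 7

Webster: Arden 2, Brisco 1, Carrow 8, Dorne 1.
Hamilton: Arden 2, Brisco 1, Carrow 7, Dorne 2.
Carrow gets 8 under Webster and 7 under Hamilton.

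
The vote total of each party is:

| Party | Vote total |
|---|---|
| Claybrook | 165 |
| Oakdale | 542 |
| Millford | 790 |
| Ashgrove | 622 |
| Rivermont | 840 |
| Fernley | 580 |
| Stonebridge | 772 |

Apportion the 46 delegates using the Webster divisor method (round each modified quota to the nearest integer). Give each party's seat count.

Claybrook 2, Oakdale 6, Millford 8, Ashgrove 7, Rivermont 9, Fernley 6, Stonebridge 8

Standard divisor 4311/46 ≈ 93.717; standard quotas: Claybrook 1.761, Oakdale 5.783, Millford 8.430, Ashgrove 6.637, Rivermont 8.963, Fernley 6.189, Stonebridge 8.238.
Rounding to the nearest integer gives Claybrook 2, Oakdale 6, Millford 8, Ashgrove 7, Rivermont 9, Fernley 6, Stonebridge 8 — total 46, matching the house size, so no adjustment is needed.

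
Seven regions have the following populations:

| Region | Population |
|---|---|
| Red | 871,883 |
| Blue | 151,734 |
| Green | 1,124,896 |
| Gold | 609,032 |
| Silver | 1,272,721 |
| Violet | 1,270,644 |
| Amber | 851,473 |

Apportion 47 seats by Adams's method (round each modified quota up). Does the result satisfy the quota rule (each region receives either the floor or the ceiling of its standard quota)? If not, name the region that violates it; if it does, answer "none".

none

Standard quotas: Red 6.661, Blue 1.159, Green 8.593, Gold 4.653, Silver 9.723, Violet 9.707, Amber 6.505.
Adams allocation: Red 7, Blue 2, Green 8, Gold 5, Silver 9, Violet 9, Amber 7.
Every allocation lies between the lower and upper quota.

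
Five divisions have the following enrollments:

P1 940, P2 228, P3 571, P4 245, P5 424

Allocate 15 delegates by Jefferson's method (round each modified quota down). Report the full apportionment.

P1 6, P2 1, P3 4, P4 1, P5 3

Standard divisor 2408/15 ≈ 160.533; standard quotas: P1 5.855, P2 1.420, P3 3.557, P4 1.526, P5 2.641.
Rounding down gives 5, 1, 3, 1, 2 = 12 seats, so the divisor must be adjusted.
With modified divisor 140: modified quotas P1 6.714, P2 1.629, P3 4.079, P4 1.750, P5 3.029.
Rounding down: P1 6, P2 1, P3 4, P4 1, P5 3 (total 15).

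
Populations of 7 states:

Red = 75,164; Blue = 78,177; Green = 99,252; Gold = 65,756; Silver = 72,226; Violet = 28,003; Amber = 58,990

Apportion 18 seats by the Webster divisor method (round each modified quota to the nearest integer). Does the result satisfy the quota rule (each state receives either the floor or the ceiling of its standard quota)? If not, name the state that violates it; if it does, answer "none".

Standard quotas: Red 2.833, Blue 2.947, Green 3.741, Gold 2.478, Silver 2.722, Violet 1.055, Amber 2.223.
Webster allocation: Red 3, Blue 3, Green 4, Gold 2, Silver 3, Violet 1, Amber 2.
Every allocation lies between the lower and upper quota.

none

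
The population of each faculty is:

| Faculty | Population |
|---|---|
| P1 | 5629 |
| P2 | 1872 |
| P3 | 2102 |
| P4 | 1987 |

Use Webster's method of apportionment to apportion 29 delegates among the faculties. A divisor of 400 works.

P1: 14; P2: 5; P3: 5; P4: 5

With modified divisor 400: modified quotas P1 14.072, P2 4.680, P3 5.255, P4 4.968.
Rounding to the nearest integer: P1 14, P2 5, P3 5, P4 5 (total 29).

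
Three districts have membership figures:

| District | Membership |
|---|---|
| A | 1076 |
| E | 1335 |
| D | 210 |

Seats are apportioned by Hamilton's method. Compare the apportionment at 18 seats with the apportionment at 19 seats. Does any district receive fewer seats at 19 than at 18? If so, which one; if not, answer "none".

At 18 seats: A 7, E 9, D 2.
At 19 seats: A 8, E 10, D 1.
D drops from 2 to 1.

D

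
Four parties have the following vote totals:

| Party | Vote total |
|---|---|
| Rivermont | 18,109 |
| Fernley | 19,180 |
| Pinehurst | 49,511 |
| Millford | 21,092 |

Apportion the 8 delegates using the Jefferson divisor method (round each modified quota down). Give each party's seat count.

Rivermont=1, Fernley=1, Pinehurst=4, Millford=2

Standard divisor 107892/8 ≈ 13486.5; standard quotas: Rivermont 1.343, Fernley 1.422, Pinehurst 3.671, Millford 1.564.
Rounding down gives 1, 1, 3, 1 = 6 seats, so the divisor must be adjusted.
With modified divisor 10200: modified quotas Rivermont 1.775, Fernley 1.880, Pinehurst 4.854, Millford 2.068.
Rounding down: Rivermont 1, Fernley 1, Pinehurst 4, Millford 2 (total 8).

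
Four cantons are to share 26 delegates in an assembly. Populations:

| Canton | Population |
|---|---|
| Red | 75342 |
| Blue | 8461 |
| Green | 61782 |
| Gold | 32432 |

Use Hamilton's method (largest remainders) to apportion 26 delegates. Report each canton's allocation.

Red=11; Blue=1; Green=9; Gold=5

Standard divisor: 178017 ÷ 26 ≈ 6846.808.
Standard quotas: Red 11.0040, Blue 1.2358, Green 9.0235, Gold 4.7368.
Lower quotas: Red 11, Blue 1, Green 9, Gold 4 (sum 25, leaving 1 seat).
Remainders in descending order: Gold 0.7368, Blue 0.2358, Green 0.0235, Red 0.0040.
Largest remainder: Gold receives the extra seat.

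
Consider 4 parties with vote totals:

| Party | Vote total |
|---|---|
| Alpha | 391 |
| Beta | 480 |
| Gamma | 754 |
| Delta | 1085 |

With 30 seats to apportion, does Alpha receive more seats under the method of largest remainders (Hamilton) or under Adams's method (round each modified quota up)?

Hamilton: Alpha 4, Beta 5, Gamma 9, Delta 12.
Adams: Alpha 5, Beta 5, Gamma 8, Delta 12.
Alpha gets 4 under Hamilton and 5 under Adams.

Adams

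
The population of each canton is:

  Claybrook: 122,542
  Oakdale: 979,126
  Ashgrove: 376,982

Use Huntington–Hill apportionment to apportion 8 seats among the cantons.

Claybrook 1, Oakdale 5, Ashgrove 2

With divisor 198851: modified quotas Claybrook 0.616, Oakdale 4.924, Ashgrove 1.896.
Geometric-mean thresholds: Claybrook (min 1), Oakdale √(4·5)=4.472, Ashgrove √(1·2)=1.414.
Each quota rounded against its threshold gives Claybrook 1, Oakdale 5, Ashgrove 2 (total 8).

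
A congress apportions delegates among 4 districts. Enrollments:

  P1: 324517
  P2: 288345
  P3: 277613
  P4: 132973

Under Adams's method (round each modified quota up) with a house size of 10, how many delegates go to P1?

Standard divisor 1023448/10 ≈ 102344.8; standard quotas: P1 3.171, P2 2.817, P3 2.713, P4 1.299.
Rounding up gives 4, 3, 3, 2 = 12 seats, so the divisor must be adjusted.
With modified divisor 135900: modified quotas P1 2.388, P2 2.122, P3 2.043, P4 0.978.
Rounding up: P1 3, P2 3, P3 3, P4 1 (total 10).
P1 receives 3.

3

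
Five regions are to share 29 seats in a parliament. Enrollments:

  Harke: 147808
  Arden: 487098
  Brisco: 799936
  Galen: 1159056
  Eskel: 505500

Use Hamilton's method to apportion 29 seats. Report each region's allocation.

Harke: 1, Arden: 5, Brisco: 7, Galen: 11, Eskel: 5

Total 3099398; standard divisor 3099398/29 ≈ 106875.793.
Standard quotas: Harke 1.3830, Arden 4.5576, Brisco 7.4847, Galen 10.8449, Eskel 4.7298.
Lower quotas: Harke 1, Arden 4, Brisco 7, Galen 10, Eskel 4 (sum 26, leaving 3 seats).
Remainders in descending order: Galen 0.8449, Eskel 0.7298, Arden 0.5576, Brisco 0.4847, Harke 0.3830.
Largest remainders: Galen, Eskel, Arden receive the extra seats.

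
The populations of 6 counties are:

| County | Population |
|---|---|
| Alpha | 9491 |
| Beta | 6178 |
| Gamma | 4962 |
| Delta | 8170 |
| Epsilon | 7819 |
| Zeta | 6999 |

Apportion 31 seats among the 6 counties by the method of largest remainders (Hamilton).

Standard divisor: 43619 ÷ 31 ≈ 1407.065.
Standard quotas: Alpha 6.7452, Beta 4.3907, Gamma 3.5265, Delta 5.8064, Epsilon 5.5570, Zeta 4.9742.
Lower quotas: Alpha 6, Beta 4, Gamma 3, Delta 5, Epsilon 5, Zeta 4 (sum 27, leaving 4 seats).
Remainders in descending order: Zeta 0.9742, Delta 0.8064, Alpha 0.7452, Epsilon 0.5570, Gamma 0.5265, Beta 0.3907.
Largest remainders: Zeta, Delta, Alpha, Epsilon receive the extra seats.

Alpha=7; Beta=4; Gamma=3; Delta=6; Epsilon=6; Zeta=5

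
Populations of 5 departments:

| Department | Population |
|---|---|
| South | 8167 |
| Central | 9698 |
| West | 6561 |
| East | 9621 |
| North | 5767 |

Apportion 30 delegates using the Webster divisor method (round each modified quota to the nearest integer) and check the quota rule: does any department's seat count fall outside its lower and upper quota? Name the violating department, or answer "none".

none

Standard quotas: South 6.154, Central 7.307, West 4.944, East 7.249, North 4.345.
Webster allocation: South 6, Central 8, West 5, East 7, North 4.
Every allocation lies between the lower and upper quota.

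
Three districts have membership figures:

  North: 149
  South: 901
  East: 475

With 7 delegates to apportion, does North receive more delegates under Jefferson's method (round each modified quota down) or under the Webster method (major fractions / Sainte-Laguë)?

Webster

Jefferson: North 0, South 5, East 2.
Webster: North 1, South 4, East 2.
North gets 0 under Jefferson and 1 under Webster.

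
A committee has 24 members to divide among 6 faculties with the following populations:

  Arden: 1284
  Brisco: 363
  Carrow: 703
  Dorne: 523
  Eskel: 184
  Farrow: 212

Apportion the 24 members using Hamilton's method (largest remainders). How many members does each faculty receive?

Arden=9, Brisco=3, Carrow=5, Dorne=4, Eskel=1, Farrow=2

Total 3269; standard divisor 3269/24 ≈ 136.208.
Standard quotas: Arden 9.427, Brisco 2.665, Carrow 5.161, Dorne 3.840, Eskel 1.351, Farrow 1.556.
Lower quotas: Arden 9, Brisco 2, Carrow 5, Dorne 3, Eskel 1, Farrow 1 (sum 21, leaving 3 seats).
Remainders in descending order: Dorne 0.840, Brisco 0.665, Farrow 0.556, Arden 0.427, Eskel 0.351, Carrow 0.161.
Largest remainders: Dorne, Brisco, Farrow receive the extra seats.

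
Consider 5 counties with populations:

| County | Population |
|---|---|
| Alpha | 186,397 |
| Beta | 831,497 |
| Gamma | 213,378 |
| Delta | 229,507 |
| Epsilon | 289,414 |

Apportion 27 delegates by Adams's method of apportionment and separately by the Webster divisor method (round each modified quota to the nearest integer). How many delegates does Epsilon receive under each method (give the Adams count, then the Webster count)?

5 and 4

Adams: Alpha 3, Beta 12, Gamma 3, Delta 4, Epsilon 5.
Webster: Alpha 3, Beta 13, Gamma 3, Delta 4, Epsilon 4.
Epsilon gets 5 under Adams and 4 under Webster.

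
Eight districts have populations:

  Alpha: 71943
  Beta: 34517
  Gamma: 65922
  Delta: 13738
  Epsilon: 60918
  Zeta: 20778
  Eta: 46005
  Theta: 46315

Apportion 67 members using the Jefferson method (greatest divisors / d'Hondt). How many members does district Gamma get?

12

Standard divisor 360136/67 ≈ 5375.164; standard quotas: Alpha 13.384, Beta 6.422, Gamma 12.264, Delta 2.556, Epsilon 11.333, Zeta 3.866, Eta 8.559, Theta 8.616.
Rounding down gives 13, 6, 12, 2, 11, 3, 8, 8 = 63 seats, so the divisor must be adjusted.
With modified divisor 5100: modified quotas Alpha 14.106, Beta 6.768, Gamma 12.926, Delta 2.694, Epsilon 11.945, Zeta 4.074, Eta 9.021, Theta 9.081.
Rounding down: Alpha 14, Beta 6, Gamma 12, Delta 2, Epsilon 11, Zeta 4, Eta 9, Theta 9 (total 67).
Gamma receives 12.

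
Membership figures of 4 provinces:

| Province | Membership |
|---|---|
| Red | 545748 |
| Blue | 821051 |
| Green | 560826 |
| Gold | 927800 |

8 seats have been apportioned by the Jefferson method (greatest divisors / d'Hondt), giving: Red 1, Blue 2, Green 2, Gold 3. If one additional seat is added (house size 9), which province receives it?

Blue

Priority for the next seat is population ÷ (current seats + 1).
Priorities: Red 272874.000, Blue 273683.667, Green 186942.000, Gold 231950.000.
Highest priority: Blue.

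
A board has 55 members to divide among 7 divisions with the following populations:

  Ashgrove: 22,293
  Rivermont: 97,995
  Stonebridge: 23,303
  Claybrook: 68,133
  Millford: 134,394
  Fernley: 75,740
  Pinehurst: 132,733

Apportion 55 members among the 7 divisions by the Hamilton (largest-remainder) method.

Ashgrove 2, Rivermont 10, Stonebridge 2, Claybrook 7, Millford 13, Fernley 8, Pinehurst 13

Standard divisor: 554591 ÷ 55 ≈ 10083.473.
Standard quotas: Ashgrove 2.2108, Rivermont 9.7184, Stonebridge 2.3110, Claybrook 6.7569, Millford 13.3281, Fernley 7.5113, Pinehurst 13.1634.
Lower quotas: Ashgrove 2, Rivermont 9, Stonebridge 2, Claybrook 6, Millford 13, Fernley 7, Pinehurst 13 (sum 52, leaving 3 seats).
Remainders in descending order: Claybrook 0.7569, Rivermont 0.7184, Fernley 0.5113, Millford 0.3281, Stonebridge 0.3110, Ashgrove 0.2108, Pinehurst 0.1634.
The surplus seats go to Claybrook, Rivermont, Fernley.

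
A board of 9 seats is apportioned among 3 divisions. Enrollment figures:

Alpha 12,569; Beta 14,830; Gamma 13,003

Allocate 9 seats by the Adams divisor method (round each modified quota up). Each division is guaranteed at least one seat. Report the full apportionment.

Standard divisor 40402/9 ≈ 4489.111; standard quotas: Alpha 2.800, Beta 3.304, Gamma 2.897.
Rounding up gives 3, 4, 3 = 10 seats, so the divisor must be adjusted.
With modified divisor 5600: modified quotas Alpha 2.244, Beta 2.648, Gamma 2.322.
Rounding up: Alpha 3, Beta 3, Gamma 3 (total 9).

Alpha: 3, Beta: 3, Gamma: 3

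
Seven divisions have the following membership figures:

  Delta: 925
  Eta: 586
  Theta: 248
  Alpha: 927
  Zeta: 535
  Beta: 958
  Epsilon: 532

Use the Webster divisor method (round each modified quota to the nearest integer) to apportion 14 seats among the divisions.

Delta 3, Eta 2, Theta 1, Alpha 3, Zeta 1, Beta 3, Epsilon 1

Standard divisor 4711/14 ≈ 336.5; standard quotas: Delta 2.749, Eta 1.741, Theta 0.737, Alpha 2.755, Zeta 1.590, Beta 2.847, Epsilon 1.581.
Rounding to the nearest integer gives 3, 2, 1, 3, 2, 3, 2 = 16 seats, so the divisor must be adjusted.
With modified divisor 363: modified quotas Delta 2.548, Eta 1.614, Theta 0.683, Alpha 2.554, Zeta 1.474, Beta 2.639, Epsilon 1.466.
Rounding to the nearest integer: Delta 3, Eta 2, Theta 1, Alpha 3, Zeta 1, Beta 3, Epsilon 1 (total 14).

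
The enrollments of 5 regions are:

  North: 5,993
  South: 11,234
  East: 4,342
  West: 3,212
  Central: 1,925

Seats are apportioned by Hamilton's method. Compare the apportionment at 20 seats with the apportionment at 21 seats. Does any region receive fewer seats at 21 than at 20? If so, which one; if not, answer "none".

Central

At 20 seats: North 5, South 8, East 3, West 2, Central 2.
At 21 seats: North 5, South 9, East 3, West 3, Central 1.
Central drops from 2 to 1.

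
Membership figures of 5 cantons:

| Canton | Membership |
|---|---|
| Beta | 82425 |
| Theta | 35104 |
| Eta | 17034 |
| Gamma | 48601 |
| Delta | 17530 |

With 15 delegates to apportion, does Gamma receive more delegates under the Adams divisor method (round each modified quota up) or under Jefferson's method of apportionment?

Jefferson

Adams: Beta 5, Theta 3, Eta 2, Gamma 3, Delta 2.
Jefferson: Beta 7, Theta 2, Eta 1, Gamma 4, Delta 1.
Gamma gets 3 under Adams and 4 under Jefferson.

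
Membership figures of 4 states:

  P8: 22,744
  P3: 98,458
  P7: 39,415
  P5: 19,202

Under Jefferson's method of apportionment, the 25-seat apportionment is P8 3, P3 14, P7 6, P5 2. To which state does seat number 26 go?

Priority for the next seat is population ÷ (current seats + 1).
Priorities: P8 5686.000, P3 6563.867, P7 5630.714, P5 6400.667.
Highest priority: P3.

P3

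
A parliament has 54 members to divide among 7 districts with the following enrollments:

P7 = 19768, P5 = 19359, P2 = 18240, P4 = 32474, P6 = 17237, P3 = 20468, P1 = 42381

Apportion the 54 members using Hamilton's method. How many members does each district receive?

P7=6, P5=6, P2=6, P4=10, P6=6, P3=7, P1=13

Total 169927; standard divisor 169927/54 ≈ 3146.796.
Standard quotas: P7 6.2819, P5 6.1520, P2 5.7964, P4 10.3197, P6 5.4776, P3 6.5044, P1 13.4680.
Lower quotas: P7 6, P5 6, P2 5, P4 10, P6 5, P3 6, P1 13 (sum 51, leaving 3 seats).
Remainders in descending order: P2 0.7964, P3 0.5044, P6 0.4776, P1 0.4680, P4 0.3197, P7 0.2819, P5 0.1520.
The surplus seats go to P2, P3, P6.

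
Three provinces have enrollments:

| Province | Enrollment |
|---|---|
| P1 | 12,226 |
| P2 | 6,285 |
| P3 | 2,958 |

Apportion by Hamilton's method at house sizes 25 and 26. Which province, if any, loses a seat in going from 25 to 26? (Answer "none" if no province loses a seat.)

At 25 seats: P1 14, P2 7, P3 4.
At 26 seats: P1 15, P2 8, P3 3.
P3 drops from 4 to 3.

P3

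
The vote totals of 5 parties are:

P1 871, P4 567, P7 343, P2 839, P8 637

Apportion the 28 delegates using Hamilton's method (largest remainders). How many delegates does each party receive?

Total 3257; standard divisor 3257/28 ≈ 116.321.
Standard quotas: P1 7.488, P4 4.874, P7 2.949, P2 7.213, P8 5.476.
Lower quotas: P1 7, P4 4, P7 2, P2 7, P8 5 (sum 25, leaving 3 seats).
Remainders in descending order: P7 0.949, P4 0.874, P1 0.488, P8 0.476, P2 0.213.
The surplus seats go to P7, P4, P1.

P1 8; P4 5; P7 3; P2 7; P8 5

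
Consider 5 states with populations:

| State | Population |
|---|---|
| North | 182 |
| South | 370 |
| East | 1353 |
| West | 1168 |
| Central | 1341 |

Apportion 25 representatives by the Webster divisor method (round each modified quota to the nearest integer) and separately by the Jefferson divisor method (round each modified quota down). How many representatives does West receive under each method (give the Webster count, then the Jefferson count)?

Webster: North 1, South 2, East 8, West 7, Central 7.
Jefferson: North 1, South 2, East 8, West 6, Central 8.
West gets 7 under Webster and 6 under Jefferson.

7 and 6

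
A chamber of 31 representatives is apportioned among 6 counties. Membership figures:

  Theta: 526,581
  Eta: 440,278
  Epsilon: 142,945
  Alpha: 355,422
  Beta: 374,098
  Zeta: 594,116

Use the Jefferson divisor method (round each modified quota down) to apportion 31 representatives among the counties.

Theta=7, Eta=6, Epsilon=1, Alpha=4, Beta=5, Zeta=8

Standard divisor 2433440/31 ≈ 78498.065; standard quotas: Theta 6.708, Eta 5.609, Epsilon 1.821, Alpha 4.528, Beta 4.766, Zeta 7.569.
Rounding down gives 6, 5, 1, 4, 4, 7 = 27 seats, so the divisor must be adjusted.
With modified divisor 72400: modified quotas Theta 7.273, Eta 6.081, Epsilon 1.974, Alpha 4.909, Beta 5.167, Zeta 8.206.
Rounding down: Theta 7, Eta 6, Epsilon 1, Alpha 4, Beta 5, Zeta 8 (total 31).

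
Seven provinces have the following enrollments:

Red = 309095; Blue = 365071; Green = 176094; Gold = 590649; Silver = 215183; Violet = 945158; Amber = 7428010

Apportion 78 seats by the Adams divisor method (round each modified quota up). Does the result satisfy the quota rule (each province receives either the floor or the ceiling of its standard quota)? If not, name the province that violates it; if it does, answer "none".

Amber

Standard quotas: Red 2.404, Blue 2.839, Green 1.370, Gold 4.594, Silver 1.674, Violet 7.351, Amber 57.769.
Adams allocation: Red 3, Blue 3, Green 2, Gold 5, Silver 2, Violet 7, Amber 56.
Amber has quota 57.769 (lower 57, upper 58) but receives 56 — outside the quota interval.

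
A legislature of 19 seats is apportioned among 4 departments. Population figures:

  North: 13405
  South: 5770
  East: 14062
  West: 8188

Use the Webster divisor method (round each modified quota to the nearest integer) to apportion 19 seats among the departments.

Standard divisor 41425/19 ≈ 2180.263; standard quotas: North 6.148, South 2.646, East 6.450, West 3.756.
Rounding to the nearest integer gives North 6, South 3, East 6, West 4 — total 19, matching the house size, so no adjustment is needed.

North: 6, South: 3, East: 6, West: 4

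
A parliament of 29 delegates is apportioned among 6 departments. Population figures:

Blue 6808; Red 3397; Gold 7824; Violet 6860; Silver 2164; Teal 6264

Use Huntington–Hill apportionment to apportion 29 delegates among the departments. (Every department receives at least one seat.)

With divisor 1175: modified quotas Blue 5.794, Red 2.891, Gold 6.659, Violet 5.838, Silver 1.842, Teal 5.331.
Geometric-mean thresholds: Blue √(5·6)=5.477, Red √(2·3)=2.449, Gold √(6·7)=6.481, Violet √(5·6)=5.477, Silver √(1·2)=1.414, Teal √(5·6)=5.477.
Each quota rounded against its threshold gives Blue 6, Red 3, Gold 7, Violet 6, Silver 2, Teal 5 (total 29).

Blue 6, Red 3, Gold 7, Violet 6, Silver 2, Teal 5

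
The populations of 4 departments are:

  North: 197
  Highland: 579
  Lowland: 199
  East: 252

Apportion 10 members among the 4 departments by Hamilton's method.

The standard divisor is 1227/10 ≈ 122.7.
Standard quotas: North 1.606, Highland 4.719, Lowland 1.622, East 2.054.
Lower quotas: North 1, Highland 4, Lowland 1, East 2 (sum 8, leaving 2 seats).
Remainders in descending order: Highland 0.719, Lowland 0.622, North 0.606, East 0.054.
Largest remainders: Highland, Lowland receive the extra seats.

North: 1, Highland: 5, Lowland: 2, East: 2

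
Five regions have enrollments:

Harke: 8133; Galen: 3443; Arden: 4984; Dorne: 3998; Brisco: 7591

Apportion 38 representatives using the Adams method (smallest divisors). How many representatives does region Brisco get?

Standard divisor 28149/38 ≈ 740.763; standard quotas: Harke 10.979, Galen 4.648, Arden 6.728, Dorne 5.397, Brisco 10.248.
Rounding up gives 11, 5, 7, 6, 11 = 40 seats, so the divisor must be adjusted.
With modified divisor 810: modified quotas Harke 10.041, Galen 4.251, Arden 6.153, Dorne 4.936, Brisco 9.372.
Rounding up: Harke 11, Galen 5, Arden 7, Dorne 5, Brisco 10 (total 38).
Brisco receives 10.

10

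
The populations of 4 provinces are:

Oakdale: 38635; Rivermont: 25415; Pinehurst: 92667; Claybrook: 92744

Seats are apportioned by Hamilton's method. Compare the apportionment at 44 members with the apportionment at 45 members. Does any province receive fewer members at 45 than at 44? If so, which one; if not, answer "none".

Rivermont

At 44 seats: Oakdale 7, Rivermont 5, Pinehurst 16, Claybrook 16.
At 45 seats: Oakdale 7, Rivermont 4, Pinehurst 17, Claybrook 17.
Rivermont drops from 5 to 4.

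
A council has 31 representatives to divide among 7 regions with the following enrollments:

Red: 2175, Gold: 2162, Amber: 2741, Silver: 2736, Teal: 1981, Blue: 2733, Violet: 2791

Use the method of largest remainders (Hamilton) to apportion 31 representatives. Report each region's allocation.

Total 17319; standard divisor 17319/31 ≈ 558.677.
Standard quotas: Red 3.893, Gold 3.870, Amber 4.906, Silver 4.897, Teal 3.546, Blue 4.892, Violet 4.996.
Lower quotas: Red 3, Gold 3, Amber 4, Silver 4, Teal 3, Blue 4, Violet 4 (sum 25, leaving 6 seats).
Remainders in descending order: Violet 0.996, Amber 0.906, Silver 0.897, Red 0.893, Blue 0.892, Gold 0.870, Teal 0.546.
Largest remainders: Violet, Amber, Silver, Red, Blue, Gold receive the extra seats.

Red: 4, Gold: 4, Amber: 5, Silver: 5, Teal: 3, Blue: 5, Violet: 5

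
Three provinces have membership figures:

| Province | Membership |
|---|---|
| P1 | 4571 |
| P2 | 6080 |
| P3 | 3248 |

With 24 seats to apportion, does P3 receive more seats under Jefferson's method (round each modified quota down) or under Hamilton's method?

Hamilton

Jefferson: P1 8, P2 11, P3 5.
Hamilton: P1 8, P2 10, P3 6.
P3 gets 5 under Jefferson and 6 under Hamilton.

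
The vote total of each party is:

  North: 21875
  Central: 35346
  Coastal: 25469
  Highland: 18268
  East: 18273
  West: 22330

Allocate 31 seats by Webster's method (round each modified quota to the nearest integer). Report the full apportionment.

North: 5; Central: 8; Coastal: 5; Highland: 4; East: 4; West: 5

Standard divisor 141561/31 ≈ 4566.484; standard quotas: North 4.790, Central 7.740, Coastal 5.577, Highland 4.000, East 4.002, West 4.890.
Rounding to the nearest integer gives 5, 8, 6, 4, 4, 5 = 32 seats, so the divisor must be adjusted.
With modified divisor 4700: modified quotas North 4.654, Central 7.520, Coastal 5.419, Highland 3.887, East 3.888, West 4.751.
Rounding to the nearest integer: North 5, Central 8, Coastal 5, Highland 4, East 4, West 5 (total 31).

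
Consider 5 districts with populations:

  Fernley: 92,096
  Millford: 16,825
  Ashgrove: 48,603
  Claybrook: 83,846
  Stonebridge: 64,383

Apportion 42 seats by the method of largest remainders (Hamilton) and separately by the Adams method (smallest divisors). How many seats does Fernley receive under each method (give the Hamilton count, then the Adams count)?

13 and 12

Hamilton: Fernley 13, Millford 2, Ashgrove 7, Claybrook 11, Stonebridge 9.
Adams: Fernley 12, Millford 3, Ashgrove 7, Claybrook 11, Stonebridge 9.
Fernley gets 13 under Hamilton and 12 under Adams.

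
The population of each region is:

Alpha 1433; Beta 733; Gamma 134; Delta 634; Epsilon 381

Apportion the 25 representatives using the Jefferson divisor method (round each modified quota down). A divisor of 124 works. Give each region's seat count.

Alpha 11; Beta 5; Gamma 1; Delta 5; Epsilon 3

With modified divisor 124: modified quotas Alpha 11.556, Beta 5.911, Gamma 1.081, Delta 5.113, Epsilon 3.073.
Rounding down: Alpha 11, Beta 5, Gamma 1, Delta 5, Epsilon 3 (total 25).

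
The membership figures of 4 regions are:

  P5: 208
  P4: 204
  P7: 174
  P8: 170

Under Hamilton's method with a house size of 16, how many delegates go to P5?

The standard divisor is 756/16 ≈ 47.25.
Standard quotas: P5 4.402, P4 4.317, P7 3.683, P8 3.598.
Lower quotas: P5 4, P4 4, P7 3, P8 3 (sum 14, leaving 2 seats).
Remainders in descending order: P7 0.683, P8 0.598, P5 0.402, P4 0.317.
The surplus seats go to P7, P8.
P5 receives 4.

4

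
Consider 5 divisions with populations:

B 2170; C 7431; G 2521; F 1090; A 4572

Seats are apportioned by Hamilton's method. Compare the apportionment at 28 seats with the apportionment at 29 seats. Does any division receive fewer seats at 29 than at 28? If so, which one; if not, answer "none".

none

At 28 seats: B 3, C 12, G 4, F 2, A 7.
At 29 seats: B 4, C 12, G 4, F 2, A 7.
No division's allocation decreased.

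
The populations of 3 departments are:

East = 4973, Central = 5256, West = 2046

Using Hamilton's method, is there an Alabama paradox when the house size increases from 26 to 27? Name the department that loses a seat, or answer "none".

none

At 26 seats: East 11, Central 11, West 4.
At 27 seats: East 11, Central 12, West 4.
No department's allocation decreased.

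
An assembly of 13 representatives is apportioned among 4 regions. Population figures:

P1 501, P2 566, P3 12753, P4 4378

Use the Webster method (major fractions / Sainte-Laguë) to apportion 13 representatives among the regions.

Standard divisor 18198/13 ≈ 1399.846; standard quotas: P1 0.358, P2 0.404, P3 9.110, P4 3.127.
Rounding to the nearest integer gives 0, 0, 9, 3 = 12 seats, so the divisor must be adjusted.
With modified divisor 1300: modified quotas P1 0.385, P2 0.435, P3 9.810, P4 3.368.
Rounding to the nearest integer: P1 0, P2 0, P3 10, P4 3 (total 13).

P1 0, P2 0, P3 10, P4 3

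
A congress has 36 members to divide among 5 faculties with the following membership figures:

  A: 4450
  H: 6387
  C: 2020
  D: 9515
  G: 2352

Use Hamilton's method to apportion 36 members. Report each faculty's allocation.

A 7, H 9, C 3, D 14, G 3

Standard divisor: 24724 ÷ 36 ≈ 686.778.
Standard quotas: A 6.4795, H 9.3000, C 2.9413, D 13.8546, G 3.4247.
Lower quotas: A 6, H 9, C 2, D 13, G 3 (sum 33, leaving 3 seats).
Remainders in descending order: C 0.9413, D 0.8546, A 0.4795, G 0.4247, H 0.3000.
Largest remainders: C, D, A receive the extra seats.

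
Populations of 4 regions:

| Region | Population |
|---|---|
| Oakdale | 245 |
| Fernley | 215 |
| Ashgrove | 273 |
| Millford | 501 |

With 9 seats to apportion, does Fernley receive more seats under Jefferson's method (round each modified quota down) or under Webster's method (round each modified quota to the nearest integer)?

Jefferson: Oakdale 2, Fernley 1, Ashgrove 2, Millford 4.
Webster: Oakdale 2, Fernley 2, Ashgrove 2, Millford 3.
Fernley gets 1 under Jefferson and 2 under Webster.

Webster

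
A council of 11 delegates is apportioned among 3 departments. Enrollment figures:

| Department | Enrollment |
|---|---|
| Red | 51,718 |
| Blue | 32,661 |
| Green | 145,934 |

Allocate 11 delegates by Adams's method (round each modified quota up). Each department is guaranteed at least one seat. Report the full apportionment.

Standard divisor 230313/11 ≈ 20937.545; standard quotas: Red 2.470, Blue 1.560, Green 6.970.
Rounding up gives 3, 2, 7 = 12 seats, so the divisor must be adjusted.
With modified divisor 25100: modified quotas Red 2.060, Blue 1.301, Green 5.814.
Rounding up: Red 3, Blue 2, Green 6 (total 11).

Red 3; Blue 2; Green 6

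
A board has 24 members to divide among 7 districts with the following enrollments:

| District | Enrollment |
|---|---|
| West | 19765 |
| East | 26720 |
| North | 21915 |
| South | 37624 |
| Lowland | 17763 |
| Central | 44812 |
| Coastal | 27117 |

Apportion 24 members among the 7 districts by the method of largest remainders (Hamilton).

Total 195716; standard divisor 195716/24 ≈ 8154.833.
Standard quotas: West 2.4237, East 3.2766, North 2.6874, South 4.6137, Lowland 2.1782, Central 5.4951, Coastal 3.3253.
Lower quotas: West 2, East 3, North 2, South 4, Lowland 2, Central 5, Coastal 3 (sum 21, leaving 3 seats).
Remainders in descending order: North 0.6874, South 0.6137, Central 0.4951, West 0.4237, Coastal 0.3253, East 0.2766, Lowland 0.1782.
Largest remainders: North, South, Central receive the extra seats.

West: 2; East: 3; North: 3; South: 5; Lowland: 2; Central: 6; Coastal: 3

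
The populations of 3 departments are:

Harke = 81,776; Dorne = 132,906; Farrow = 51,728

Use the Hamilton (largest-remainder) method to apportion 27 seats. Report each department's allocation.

Total 266410; standard divisor 266410/27 ≈ 9867.037.
Standard quotas: Harke 8.2878, Dorne 13.4697, Farrow 5.2425.
Lower quotas: Harke 8, Dorne 13, Farrow 5 (sum 26, leaving 1 seat).
Remainders in descending order: Dorne 0.4697, Harke 0.2878, Farrow 0.2425.
Largest remainder: Dorne receives the extra seat.

Harke 8; Dorne 14; Farrow 5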